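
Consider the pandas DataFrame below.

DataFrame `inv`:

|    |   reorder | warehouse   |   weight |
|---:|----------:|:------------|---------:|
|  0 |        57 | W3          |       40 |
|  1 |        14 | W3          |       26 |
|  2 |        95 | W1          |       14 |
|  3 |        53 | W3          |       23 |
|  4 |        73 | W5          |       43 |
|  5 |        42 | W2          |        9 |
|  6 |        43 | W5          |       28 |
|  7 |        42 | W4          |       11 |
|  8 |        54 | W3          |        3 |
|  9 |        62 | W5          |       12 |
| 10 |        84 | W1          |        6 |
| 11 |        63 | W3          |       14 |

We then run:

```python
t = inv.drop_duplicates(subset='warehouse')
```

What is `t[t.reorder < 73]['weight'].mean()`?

drop duplicate warehouse (keep=first):
   reorder warehouse  weight
0       57        W3      40
2       95        W1      14
4       73        W5      43
5       42        W2       9
7       42        W4      11
filter rows where reorder < 73:
   reorder warehouse  weight
0       57        W3      40
5       42        W2       9
7       42        W4      11
mean of column 'weight' → 20.0

20.0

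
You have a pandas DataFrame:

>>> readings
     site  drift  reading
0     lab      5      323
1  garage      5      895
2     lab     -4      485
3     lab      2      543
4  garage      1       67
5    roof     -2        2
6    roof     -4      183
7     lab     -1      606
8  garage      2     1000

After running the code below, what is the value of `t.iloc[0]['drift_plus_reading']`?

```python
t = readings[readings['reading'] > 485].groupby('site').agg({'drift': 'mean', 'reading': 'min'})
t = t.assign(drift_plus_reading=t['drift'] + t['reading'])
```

898.5

filter rows where reading > 485:
     site  drift  reading
1  garage      5      895
3     lab      2      543
7     lab     -1      606
8  garage      2     1000
group by site: mean(drift), min(reading):
        drift  reading
site                  
garage    3.5      895
lab       0.5      543
add column drift_plus_reading = t['drift'] + t['reading']:
        drift  reading  drift_plus_reading
site                                      
garage    3.5      895               898.5
lab       0.5      543               543.5
Hence 898.5.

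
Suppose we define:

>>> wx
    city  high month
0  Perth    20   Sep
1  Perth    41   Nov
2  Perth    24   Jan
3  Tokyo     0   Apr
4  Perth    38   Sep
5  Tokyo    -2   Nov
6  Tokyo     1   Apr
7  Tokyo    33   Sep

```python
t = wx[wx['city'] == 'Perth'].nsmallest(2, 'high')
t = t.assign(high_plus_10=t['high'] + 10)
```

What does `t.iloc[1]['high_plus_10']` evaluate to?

34

filter rows where city == 'Perth':
    city  high month
0  Perth    20   Sep
1  Perth    41   Nov
2  Perth    24   Jan
4  Perth    38   Sep
take 2 rows with smallest high:
    city  high month
0  Perth    20   Sep
2  Perth    24   Jan
add column high_plus_10 = t['high'] + 10:
    city  high month  high_plus_10
0  Perth    20   Sep            30
2  Perth    24   Jan            34
Taking the value at position 1, column 'high_plus_10' gives 34.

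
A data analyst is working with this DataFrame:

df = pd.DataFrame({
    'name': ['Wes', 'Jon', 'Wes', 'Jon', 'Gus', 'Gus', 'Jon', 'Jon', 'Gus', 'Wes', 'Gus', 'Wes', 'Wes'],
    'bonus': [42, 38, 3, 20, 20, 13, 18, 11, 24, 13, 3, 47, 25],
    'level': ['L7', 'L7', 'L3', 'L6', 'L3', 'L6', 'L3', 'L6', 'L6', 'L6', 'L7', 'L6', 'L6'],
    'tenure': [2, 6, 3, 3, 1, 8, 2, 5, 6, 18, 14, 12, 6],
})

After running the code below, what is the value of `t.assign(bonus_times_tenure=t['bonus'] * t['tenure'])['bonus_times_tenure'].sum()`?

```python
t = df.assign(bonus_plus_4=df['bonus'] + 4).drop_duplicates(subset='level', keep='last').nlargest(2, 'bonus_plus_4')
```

186

add column bonus_plus_4 = df['bonus'] + 4:
   name  bonus level  tenure  bonus_plus_4
0   Wes     42    L7       2            46
1   Jon     38    L7       6            42
2   Wes      3    L3       3             7
3   Jon     20    L6       3            24
4   Gus     20    L3       1            24
5   Gus     13    L6       8            17
6   Jon     18    L3       2            22
7   Jon     11    L6       5            15
8   Gus     24    L6       6            28
9   Wes     13    L6      18            17
10  Gus      3    L7      14             7
11  Wes     47    L6      12            51
12  Wes     25    L6       6            29
drop duplicate level (keep=last):
   name  bonus level  tenure  bonus_plus_4
6   Jon     18    L3       2            22
10  Gus      3    L7      14             7
12  Wes     25    L6       6            29
take 2 rows with largest bonus_plus_4:
   name  bonus level  tenure  bonus_plus_4
12  Wes     25    L6       6            29
6   Jon     18    L3       2            22
add column bonus_times_tenure = t['bonus'] * t['tenure']:
   name  bonus level  tenure  bonus_plus_4  bonus_times_tenure
12  Wes     25    L6       6            29                 150
6   Jon     18    L3       2            22                  36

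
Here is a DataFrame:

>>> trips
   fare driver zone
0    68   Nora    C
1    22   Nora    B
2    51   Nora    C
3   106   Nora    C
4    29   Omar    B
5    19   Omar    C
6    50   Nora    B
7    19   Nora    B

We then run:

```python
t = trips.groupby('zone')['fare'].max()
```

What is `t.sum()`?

group by zone, max of fare:
zone
B     50
C    106
Name: fare, dtype: int64
sum of the resulting series → 156

156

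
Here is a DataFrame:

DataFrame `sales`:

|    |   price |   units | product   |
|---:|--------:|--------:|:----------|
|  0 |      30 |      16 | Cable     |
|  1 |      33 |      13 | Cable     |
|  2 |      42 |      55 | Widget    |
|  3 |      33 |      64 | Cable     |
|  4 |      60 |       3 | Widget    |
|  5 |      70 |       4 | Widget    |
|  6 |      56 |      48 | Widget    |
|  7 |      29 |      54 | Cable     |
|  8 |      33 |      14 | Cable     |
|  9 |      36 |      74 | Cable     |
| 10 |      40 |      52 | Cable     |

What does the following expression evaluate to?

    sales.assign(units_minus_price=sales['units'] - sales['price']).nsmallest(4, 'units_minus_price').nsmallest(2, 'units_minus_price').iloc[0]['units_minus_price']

-66

add column units_minus_price = sales['units'] - sales['price']:
    price  units product  units_minus_price
0      30     16   Cable                -14
1      33     13   Cable                -20
2      42     55  Widget                 13
3      33     64   Cable                 31
4      60      3  Widget                -57
5      70      4  Widget                -66
6      56     48  Widget                 -8
7      29     54   Cable                 25
8      33     14   Cable                -19
9      36     74   Cable                 38
10     40     52   Cable                 12
take 4 rows with smallest units_minus_price:
   price  units product  units_minus_price
5     70      4  Widget                -66
4     60      3  Widget                -57
1     33     13   Cable                -20
8     33     14   Cable                -19
take 2 rows with smallest units_minus_price:
   price  units product  units_minus_price
5     70      4  Widget                -66
4     60      3  Widget                -57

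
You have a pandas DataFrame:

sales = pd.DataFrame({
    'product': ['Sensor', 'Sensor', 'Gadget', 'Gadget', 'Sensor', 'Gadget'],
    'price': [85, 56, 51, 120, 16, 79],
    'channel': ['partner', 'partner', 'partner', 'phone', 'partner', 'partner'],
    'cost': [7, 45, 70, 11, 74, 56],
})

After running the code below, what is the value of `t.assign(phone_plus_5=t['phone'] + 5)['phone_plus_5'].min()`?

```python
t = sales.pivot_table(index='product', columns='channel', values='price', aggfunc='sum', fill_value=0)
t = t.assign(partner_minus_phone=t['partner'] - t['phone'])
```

pivot: rows=product, cols=channel, sum(price):
channel  partner  phone
product                
Gadget       130    120
Sensor       157      0
add column partner_minus_phone = t['partner'] - t['phone']:
channel  partner  phone  partner_minus_phone
product                                     
Gadget       130    120                   10
Sensor       157      0                  157
add column phone_plus_5 = t['phone'] + 5:
channel  partner  phone  partner_minus_phone  phone_plus_5
product                                                   
Gadget       130    120                   10           125
Sensor       157      0                  157             5
The min of column 'phone_plus_5' is 5.

5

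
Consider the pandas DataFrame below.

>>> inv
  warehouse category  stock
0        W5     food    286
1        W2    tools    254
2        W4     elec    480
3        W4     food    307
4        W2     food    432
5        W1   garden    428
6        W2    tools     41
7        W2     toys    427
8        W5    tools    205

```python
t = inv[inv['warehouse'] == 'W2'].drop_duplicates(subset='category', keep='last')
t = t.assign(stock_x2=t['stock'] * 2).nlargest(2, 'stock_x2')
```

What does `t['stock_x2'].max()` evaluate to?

864

filter rows where warehouse == 'W2':
  warehouse category  stock
1        W2    tools    254
4        W2     food    432
6        W2    tools     41
7        W2     toys    427
drop duplicate category (keep=last):
  warehouse category  stock
4        W2     food    432
6        W2    tools     41
7        W2     toys    427
add column stock_x2 = t['stock'] * 2:
  warehouse category  stock  stock_x2
4        W2     food    432       864
6        W2    tools     41        82
7        W2     toys    427       854
take 2 rows with largest stock_x2:
  warehouse category  stock  stock_x2
4        W2     food    432       864
7        W2     toys    427       854
Then the max of column 'stock_x2': 864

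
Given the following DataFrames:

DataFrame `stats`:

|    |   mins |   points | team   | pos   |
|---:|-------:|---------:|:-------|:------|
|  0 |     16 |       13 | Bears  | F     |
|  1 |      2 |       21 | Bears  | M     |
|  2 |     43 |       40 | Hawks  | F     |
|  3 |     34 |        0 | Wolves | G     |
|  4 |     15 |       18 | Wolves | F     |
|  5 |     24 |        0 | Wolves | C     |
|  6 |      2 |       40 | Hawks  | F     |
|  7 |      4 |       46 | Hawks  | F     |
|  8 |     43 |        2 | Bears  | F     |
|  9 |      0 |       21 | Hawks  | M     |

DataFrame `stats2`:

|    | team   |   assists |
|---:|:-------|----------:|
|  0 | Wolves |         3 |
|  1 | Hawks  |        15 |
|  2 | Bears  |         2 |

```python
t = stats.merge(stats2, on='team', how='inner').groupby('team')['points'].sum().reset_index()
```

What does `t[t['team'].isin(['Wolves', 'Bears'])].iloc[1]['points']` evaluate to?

merge on 'team' (how='inner') → 10 rows:
   mins  points    team pos  assists
0    16      13   Bears   F        2
1     2      21   Bears   M        2
2    43      40   Hawks   F       15
3    34       0  Wolves   G        3
4    15      18  Wolves   F        3
5    24       0  Wolves   C        3
6     2      40   Hawks   F       15
7     4      46   Hawks   F       15
8    43       2   Bears   F        2
9     0      21   Hawks   M       15
group by team, sum of points:
team
Bears      36
Hawks     147
Wolves     18
Name: points, dtype: int64
reset_index():
     team  points
0   Bears      36
1   Hawks     147
2  Wolves      18
filter rows where team in ['Wolves', 'Bears']:
     team  points
0   Bears      36
2  Wolves      18

18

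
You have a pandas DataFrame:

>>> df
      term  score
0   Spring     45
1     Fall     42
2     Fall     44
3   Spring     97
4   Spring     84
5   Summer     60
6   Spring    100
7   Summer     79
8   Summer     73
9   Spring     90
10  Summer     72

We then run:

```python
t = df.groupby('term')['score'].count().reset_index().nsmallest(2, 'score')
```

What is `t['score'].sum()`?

6

group by term, count of score:
term
Fall      2
Spring    5
Summer    4
Name: score, dtype: int64
reset_index():
     term  score
0    Fall      2
1  Spring      5
2  Summer      4
take 2 rows with smallest score:
     term  score
0    Fall      2
2  Summer      4
Reading off the sum of column 'score', we get 6.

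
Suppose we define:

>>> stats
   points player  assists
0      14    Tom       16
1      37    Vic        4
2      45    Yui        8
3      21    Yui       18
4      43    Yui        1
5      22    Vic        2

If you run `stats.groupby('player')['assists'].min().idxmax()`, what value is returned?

Tom

group by player, min of assists:
player
Tom    16
Vic     2
Yui     1
Name: assists, dtype: int64
The label with the largest value is Tom.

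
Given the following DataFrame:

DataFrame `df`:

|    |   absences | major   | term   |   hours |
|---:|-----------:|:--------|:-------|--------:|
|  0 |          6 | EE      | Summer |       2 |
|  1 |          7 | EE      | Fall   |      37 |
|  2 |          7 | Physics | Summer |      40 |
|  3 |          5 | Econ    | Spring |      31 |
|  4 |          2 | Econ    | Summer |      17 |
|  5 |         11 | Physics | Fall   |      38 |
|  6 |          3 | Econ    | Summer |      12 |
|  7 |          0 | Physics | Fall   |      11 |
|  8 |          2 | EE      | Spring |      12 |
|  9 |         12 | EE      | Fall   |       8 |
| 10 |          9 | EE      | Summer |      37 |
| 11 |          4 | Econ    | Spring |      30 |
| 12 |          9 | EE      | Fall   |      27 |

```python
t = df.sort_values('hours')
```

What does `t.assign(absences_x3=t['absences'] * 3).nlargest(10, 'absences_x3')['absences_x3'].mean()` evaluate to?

sort by hours:
    absences    major    term  hours
0          6       EE  Summer      2
9         12       EE    Fall      8
7          0  Physics    Fall     11
6          3     Econ  Summer     12
8          2       EE  Spring     12
4          2     Econ  Summer     17
12         9       EE    Fall     27
11         4     Econ  Spring     30
3          5     Econ  Spring     31
1          7       EE    Fall     37
10         9       EE  Summer     37
5         11  Physics    Fall     38
2          7  Physics  Summer     40
add column absences_x3 = t['absences'] * 3:
    absences    major    term  hours  absences_x3
0          6       EE  Summer      2           18
9         12       EE    Fall      8           36
7          0  Physics    Fall     11            0
6          3     Econ  Summer     12            9
8          2       EE  Spring     12            6
4          2     Econ  Summer     17            6
12         9       EE    Fall     27           27
11         4     Econ  Spring     30           12
3          5     Econ  Spring     31           15
1          7       EE    Fall     37           21
10         9       EE  Summer     37           27
5         11  Physics    Fall     38           33
2          7  Physics  Summer     40           21
take 10 rows with largest absences_x3:
    absences    major    term  hours  absences_x3
9         12       EE    Fall      8           36
5         11  Physics    Fall     38           33
12         9       EE    Fall     27           27
10         9       EE  Summer     37           27
1          7       EE    Fall     37           21
2          7  Physics  Summer     40           21
0          6       EE  Summer      2           18
3          5     Econ  Spring     31           15
11         4     Econ  Spring     30           12
6          3     Econ  Summer     12            9
Taking the mean of column 'absences_x3' gives 21.9.

21.9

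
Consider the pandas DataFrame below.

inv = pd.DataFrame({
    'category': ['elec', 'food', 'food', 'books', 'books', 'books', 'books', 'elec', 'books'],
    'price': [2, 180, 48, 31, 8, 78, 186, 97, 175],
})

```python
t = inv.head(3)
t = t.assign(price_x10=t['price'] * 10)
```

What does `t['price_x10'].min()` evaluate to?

20

take first 3 rows:
  category  price
0     elec      2
1     food    180
2     food     48
add column price_x10 = t['price'] * 10:
  category  price  price_x10
0     elec      2         20
1     food    180       1800
2     food     48        480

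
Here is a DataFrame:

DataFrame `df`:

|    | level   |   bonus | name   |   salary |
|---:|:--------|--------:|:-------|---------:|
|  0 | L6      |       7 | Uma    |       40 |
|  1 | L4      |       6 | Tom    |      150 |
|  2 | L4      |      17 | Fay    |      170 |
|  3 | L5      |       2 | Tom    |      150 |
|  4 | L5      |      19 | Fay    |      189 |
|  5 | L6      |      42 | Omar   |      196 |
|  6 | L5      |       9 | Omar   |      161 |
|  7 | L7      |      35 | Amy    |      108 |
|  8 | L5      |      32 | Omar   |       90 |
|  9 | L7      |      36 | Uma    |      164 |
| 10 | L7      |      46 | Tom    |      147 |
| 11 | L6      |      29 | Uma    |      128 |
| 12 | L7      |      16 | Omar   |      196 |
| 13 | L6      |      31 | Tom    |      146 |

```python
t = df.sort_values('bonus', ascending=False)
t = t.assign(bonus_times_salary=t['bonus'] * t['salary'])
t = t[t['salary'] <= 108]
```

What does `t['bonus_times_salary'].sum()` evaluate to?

6940

sort by bonus descending:
   level  bonus  name  salary
10    L7     46   Tom     147
5     L6     42  Omar     196
9     L7     36   Uma     164
7     L7     35   Amy     108
8     L5     32  Omar      90
13    L6     31   Tom     146
11    L6     29   Uma     128
4     L5     19   Fay     189
2     L4     17   Fay     170
12    L7     16  Omar     196
6     L5      9  Omar     161
0     L6      7   Uma      40
1     L4      6   Tom     150
3     L5      2   Tom     150
add column bonus_times_salary = t['bonus'] * t['salary']:
   level  bonus  name  salary  bonus_times_salary
10    L7     46   Tom     147                6762
5     L6     42  Omar     196                8232
9     L7     36   Uma     164                5904
7     L7     35   Amy     108                3780
8     L5     32  Omar      90                2880
13    L6     31   Tom     146                4526
11    L6     29   Uma     128                3712
4     L5     19   Fay     189                3591
2     L4     17   Fay     170                2890
12    L7     16  Omar     196                3136
6     L5      9  Omar     161                1449
0     L6      7   Uma      40                 280
1     L4      6   Tom     150                 900
3     L5      2   Tom     150                 300
filter rows where salary <= 108:
  level  bonus  name  salary  bonus_times_salary
7    L7     35   Amy     108                3780
8    L5     32  Omar      90                2880
0    L6      7   Uma      40                 280
So sum() = 6940.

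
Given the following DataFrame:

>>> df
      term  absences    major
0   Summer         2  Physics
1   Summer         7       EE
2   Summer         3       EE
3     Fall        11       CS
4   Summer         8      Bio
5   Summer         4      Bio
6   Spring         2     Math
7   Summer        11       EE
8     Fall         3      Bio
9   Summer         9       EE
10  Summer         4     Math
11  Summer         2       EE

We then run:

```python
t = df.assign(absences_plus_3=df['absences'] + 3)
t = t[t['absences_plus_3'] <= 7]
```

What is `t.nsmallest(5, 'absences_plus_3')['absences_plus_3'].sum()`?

27

add column absences_plus_3 = df['absences'] + 3:
      term  absences    major  absences_plus_3
0   Summer         2  Physics                5
1   Summer         7       EE               10
2   Summer         3       EE                6
3     Fall        11       CS               14
4   Summer         8      Bio               11
5   Summer         4      Bio                7
6   Spring         2     Math                5
7   Summer        11       EE               14
8     Fall         3      Bio                6
9   Summer         9       EE               12
10  Summer         4     Math                7
11  Summer         2       EE                5
filter rows where absences_plus_3 <= 7:
      term  absences    major  absences_plus_3
0   Summer         2  Physics                5
2   Summer         3       EE                6
5   Summer         4      Bio                7
6   Spring         2     Math                5
8     Fall         3      Bio                6
10  Summer         4     Math                7
11  Summer         2       EE                5
take 5 rows with smallest absences_plus_3:
      term  absences    major  absences_plus_3
0   Summer         2  Physics                5
6   Spring         2     Math                5
11  Summer         2       EE                5
2   Summer         3       EE                6
8     Fall         3      Bio                6
Then the sum of column 'absences_plus_3': 27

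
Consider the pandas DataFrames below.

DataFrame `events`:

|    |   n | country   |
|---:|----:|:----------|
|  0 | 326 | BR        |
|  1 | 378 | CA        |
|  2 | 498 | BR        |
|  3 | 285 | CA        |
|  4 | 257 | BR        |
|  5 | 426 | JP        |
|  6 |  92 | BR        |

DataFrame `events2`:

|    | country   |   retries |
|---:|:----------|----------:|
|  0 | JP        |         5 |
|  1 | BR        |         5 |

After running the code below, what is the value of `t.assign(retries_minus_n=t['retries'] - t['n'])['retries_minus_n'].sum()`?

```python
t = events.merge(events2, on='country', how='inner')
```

-1574

merge on 'country' (how='inner') → 5 rows:
     n country  retries
0  326      BR        5
1  498      BR        5
2  257      BR        5
3  426      JP        5
4   92      BR        5
add column retries_minus_n = t['retries'] - t['n']:
     n country  retries  retries_minus_n
0  326      BR        5             -321
1  498      BR        5             -493
2  257      BR        5             -252
3  426      JP        5             -421
4   92      BR        5              -87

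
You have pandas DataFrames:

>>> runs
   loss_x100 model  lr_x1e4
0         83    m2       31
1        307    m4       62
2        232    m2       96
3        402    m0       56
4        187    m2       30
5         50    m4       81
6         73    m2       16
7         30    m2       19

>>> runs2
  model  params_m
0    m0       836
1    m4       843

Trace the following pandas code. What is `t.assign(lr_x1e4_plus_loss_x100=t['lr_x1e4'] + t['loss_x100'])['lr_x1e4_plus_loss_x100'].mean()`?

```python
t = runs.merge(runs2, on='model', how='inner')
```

319.333333333

merge on 'model' (how='inner') → 3 rows:
   loss_x100 model  lr_x1e4  params_m
0        307    m4       62       843
1        402    m0       56       836
2         50    m4       81       843
add column lr_x1e4_plus_loss_x100 = t['lr_x1e4'] + t['loss_x100']:
   loss_x100 model  lr_x1e4  params_m  lr_x1e4_plus_loss_x100
0        307    m4       62       843                     369
1        402    m0       56       836                     458
2         50    m4       81       843                     131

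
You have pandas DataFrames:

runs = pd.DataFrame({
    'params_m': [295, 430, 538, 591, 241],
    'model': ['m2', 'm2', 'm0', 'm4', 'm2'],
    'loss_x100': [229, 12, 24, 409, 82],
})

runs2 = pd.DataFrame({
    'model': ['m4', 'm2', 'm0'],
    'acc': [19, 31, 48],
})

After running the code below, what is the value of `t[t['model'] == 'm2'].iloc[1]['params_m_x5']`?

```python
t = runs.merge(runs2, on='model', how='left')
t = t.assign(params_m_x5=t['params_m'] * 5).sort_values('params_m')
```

merge on 'model' (how='left') → 5 rows:
   params_m model  loss_x100  acc
0       295    m2        229   31
1       430    m2         12   31
2       538    m0         24   48
3       591    m4        409   19
4       241    m2         82   31
add column params_m_x5 = t['params_m'] * 5:
   params_m model  loss_x100  acc  params_m_x5
0       295    m2        229   31         1475
1       430    m2         12   31         2150
2       538    m0         24   48         2690
3       591    m4        409   19         2955
4       241    m2         82   31         1205
sort by params_m:
   params_m model  loss_x100  acc  params_m_x5
4       241    m2         82   31         1205
0       295    m2        229   31         1475
1       430    m2         12   31         2150
2       538    m0         24   48         2690
3       591    m4        409   19         2955
filter rows where model == 'm2':
   params_m model  loss_x100  acc  params_m_x5
4       241    m2         82   31         1205
0       295    m2        229   31         1475
1       430    m2         12   31         2150

1475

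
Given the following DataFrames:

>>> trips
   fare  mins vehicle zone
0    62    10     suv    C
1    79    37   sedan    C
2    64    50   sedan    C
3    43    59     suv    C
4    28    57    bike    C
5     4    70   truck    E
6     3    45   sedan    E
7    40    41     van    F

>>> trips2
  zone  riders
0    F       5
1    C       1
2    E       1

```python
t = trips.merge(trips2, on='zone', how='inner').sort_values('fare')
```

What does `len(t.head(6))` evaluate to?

6

merge on 'zone' (how='inner') → 8 rows:
   fare  mins vehicle zone  riders
0    62    10     suv    C       1
1    79    37   sedan    C       1
2    64    50   sedan    C       1
3    43    59     suv    C       1
4    28    57    bike    C       1
5     4    70   truck    E       1
6     3    45   sedan    E       1
7    40    41     van    F       5
sort by fare:
   fare  mins vehicle zone  riders
6     3    45   sedan    E       1
5     4    70   truck    E       1
4    28    57    bike    C       1
7    40    41     van    F       5
3    43    59     suv    C       1
0    62    10     suv    C       1
2    64    50   sedan    C       1
1    79    37   sedan    C       1
take first 6 rows:
   fare  mins vehicle zone  riders
6     3    45   sedan    E       1
5     4    70   truck    E       1
4    28    57    bike    C       1
7    40    41     van    F       5
3    43    59     suv    C       1
0    62    10     suv    C       1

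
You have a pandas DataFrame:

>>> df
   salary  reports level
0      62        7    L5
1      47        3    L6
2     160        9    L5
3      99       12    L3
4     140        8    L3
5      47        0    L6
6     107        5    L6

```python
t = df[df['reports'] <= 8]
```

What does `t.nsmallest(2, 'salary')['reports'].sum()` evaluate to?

filter rows where reports <= 8:
   salary  reports level
0      62        7    L5
1      47        3    L6
4     140        8    L3
5      47        0    L6
6     107        5    L6
take 2 rows with smallest salary:
   salary  reports level
1      47        3    L6
5      47        0    L6
sum of column 'reports' → 3

3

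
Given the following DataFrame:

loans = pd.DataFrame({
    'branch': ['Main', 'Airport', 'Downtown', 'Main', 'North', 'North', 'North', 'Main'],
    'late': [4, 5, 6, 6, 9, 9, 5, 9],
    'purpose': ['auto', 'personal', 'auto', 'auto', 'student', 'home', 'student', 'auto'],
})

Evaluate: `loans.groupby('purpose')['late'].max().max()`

group by purpose, max of late:
purpose
auto        9
home        9
personal    5
student     9
Name: late, dtype: int64
Taking the max of the resulting series gives 9.

9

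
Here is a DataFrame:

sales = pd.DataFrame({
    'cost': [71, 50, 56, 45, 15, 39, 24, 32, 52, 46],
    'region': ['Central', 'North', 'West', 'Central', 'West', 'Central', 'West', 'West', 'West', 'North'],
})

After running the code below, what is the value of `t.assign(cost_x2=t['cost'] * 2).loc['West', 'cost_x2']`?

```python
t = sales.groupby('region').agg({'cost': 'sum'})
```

358

group by region, sum of cost:
         cost
region       
Central   155
North      96
West      179
add column cost_x2 = t['cost'] * 2:
         cost  cost_x2
region                
Central   155      310
North      96      192
West      179      358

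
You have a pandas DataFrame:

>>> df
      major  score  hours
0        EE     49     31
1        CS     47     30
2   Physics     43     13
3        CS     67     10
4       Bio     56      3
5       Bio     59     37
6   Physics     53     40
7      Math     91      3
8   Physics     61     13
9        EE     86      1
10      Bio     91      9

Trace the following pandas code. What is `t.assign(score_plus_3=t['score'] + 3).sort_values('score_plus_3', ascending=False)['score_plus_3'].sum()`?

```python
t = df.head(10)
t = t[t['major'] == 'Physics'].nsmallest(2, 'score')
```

102

take first 10 rows:
     major  score  hours
0       EE     49     31
1       CS     47     30
2  Physics     43     13
3       CS     67     10
4      Bio     56      3
5      Bio     59     37
6  Physics     53     40
7     Math     91      3
8  Physics     61     13
9       EE     86      1
filter rows where major == 'Physics':
     major  score  hours
2  Physics     43     13
6  Physics     53     40
8  Physics     61     13
take 2 rows with smallest score:
     major  score  hours
2  Physics     43     13
6  Physics     53     40
add column score_plus_3 = t['score'] + 3:
     major  score  hours  score_plus_3
2  Physics     43     13            46
6  Physics     53     40            56
sort by score_plus_3 descending:
     major  score  hours  score_plus_3
6  Physics     53     40            56
2  Physics     43     13            46
Then the sum of column 'score_plus_3': 102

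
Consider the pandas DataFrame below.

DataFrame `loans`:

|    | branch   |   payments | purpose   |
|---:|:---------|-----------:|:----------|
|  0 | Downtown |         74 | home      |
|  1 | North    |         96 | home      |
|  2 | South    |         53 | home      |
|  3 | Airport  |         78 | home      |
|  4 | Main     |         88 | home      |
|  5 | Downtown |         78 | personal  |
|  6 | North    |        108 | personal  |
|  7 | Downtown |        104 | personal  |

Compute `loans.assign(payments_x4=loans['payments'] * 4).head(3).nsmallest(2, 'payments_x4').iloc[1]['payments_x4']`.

add column payments_x4 = loans['payments'] * 4:
     branch  payments   purpose  payments_x4
0  Downtown        74      home          296
1     North        96      home          384
2     South        53      home          212
3   Airport        78      home          312
4      Main        88      home          352
5  Downtown        78  personal          312
6     North       108  personal          432
7  Downtown       104  personal          416
take first 3 rows:
     branch  payments purpose  payments_x4
0  Downtown        74    home          296
1     North        96    home          384
2     South        53    home          212
take 2 rows with smallest payments_x4:
     branch  payments purpose  payments_x4
2     South        53    home          212
0  Downtown        74    home          296
So iloc[1]['payments_x4'] = 296.

296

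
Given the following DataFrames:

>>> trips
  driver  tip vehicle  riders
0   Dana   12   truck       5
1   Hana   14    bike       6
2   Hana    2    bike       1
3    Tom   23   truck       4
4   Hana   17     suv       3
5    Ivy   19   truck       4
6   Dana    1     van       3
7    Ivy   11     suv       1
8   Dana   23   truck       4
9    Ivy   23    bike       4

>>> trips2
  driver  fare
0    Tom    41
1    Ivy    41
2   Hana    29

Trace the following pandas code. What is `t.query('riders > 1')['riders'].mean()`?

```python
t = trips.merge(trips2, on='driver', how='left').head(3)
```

5.5

merge on 'driver' (how='left') → 10 rows:
  driver  tip vehicle  riders  fare
0   Dana   12   truck       5   NaN
1   Hana   14    bike       6  29.0
2   Hana    2    bike       1  29.0
3    Tom   23   truck       4  41.0
4   Hana   17     suv       3  29.0
5    Ivy   19   truck       4  41.0
6   Dana    1     van       3   NaN
7    Ivy   11     suv       1  41.0
8   Dana   23   truck       4   NaN
9    Ivy   23    bike       4  41.0
take first 3 rows:
  driver  tip vehicle  riders  fare
0   Dana   12   truck       5   NaN
1   Hana   14    bike       6  29.0
2   Hana    2    bike       1  29.0
filter rows where riders > 1:
  driver  tip vehicle  riders  fare
0   Dana   12   truck       5   NaN
1   Hana   14    bike       6  29.0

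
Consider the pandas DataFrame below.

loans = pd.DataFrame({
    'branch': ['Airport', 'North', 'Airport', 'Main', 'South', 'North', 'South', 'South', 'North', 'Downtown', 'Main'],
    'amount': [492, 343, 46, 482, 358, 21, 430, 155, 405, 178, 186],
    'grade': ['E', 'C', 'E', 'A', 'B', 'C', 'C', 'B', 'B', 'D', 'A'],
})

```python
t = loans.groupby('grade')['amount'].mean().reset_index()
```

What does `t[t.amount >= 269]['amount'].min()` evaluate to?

group by grade, mean of amount:
grade
A    334.000000
B    306.000000
C    264.666667
D    178.000000
E    269.000000
Name: amount, dtype: float64
reset_index():
  grade      amount
0     A  334.000000
1     B  306.000000
2     C  264.666667
3     D  178.000000
4     E  269.000000
filter rows where amount >= 269:
  grade  amount
0     A   334.0
1     B   306.0
4     E   269.0
So min() = 269.0.

269.0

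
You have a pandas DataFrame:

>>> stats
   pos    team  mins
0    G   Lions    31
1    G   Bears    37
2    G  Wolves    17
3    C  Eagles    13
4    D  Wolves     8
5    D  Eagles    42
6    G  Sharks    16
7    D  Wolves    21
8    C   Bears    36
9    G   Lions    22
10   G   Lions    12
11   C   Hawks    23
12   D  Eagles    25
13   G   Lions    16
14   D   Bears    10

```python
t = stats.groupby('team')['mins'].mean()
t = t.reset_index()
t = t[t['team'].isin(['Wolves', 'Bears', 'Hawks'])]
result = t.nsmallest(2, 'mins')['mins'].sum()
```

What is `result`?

38.3333333333

group by team, mean of mins:
team
Bears     27.666667
Eagles    26.666667
Hawks     23.000000
Lions     20.250000
Sharks    16.000000
Wolves    15.333333
Name: mins, dtype: float64
reset_index():
     team       mins
0   Bears  27.666667
1  Eagles  26.666667
2   Hawks  23.000000
3   Lions  20.250000
4  Sharks  16.000000
5  Wolves  15.333333
filter rows where team in ['Wolves', 'Bears', 'Hawks']:
     team       mins
0   Bears  27.666667
2   Hawks  23.000000
5  Wolves  15.333333
take 2 rows with smallest mins:
     team       mins
5  Wolves  15.333333
2   Hawks  23.000000
Hence 38.3333333333.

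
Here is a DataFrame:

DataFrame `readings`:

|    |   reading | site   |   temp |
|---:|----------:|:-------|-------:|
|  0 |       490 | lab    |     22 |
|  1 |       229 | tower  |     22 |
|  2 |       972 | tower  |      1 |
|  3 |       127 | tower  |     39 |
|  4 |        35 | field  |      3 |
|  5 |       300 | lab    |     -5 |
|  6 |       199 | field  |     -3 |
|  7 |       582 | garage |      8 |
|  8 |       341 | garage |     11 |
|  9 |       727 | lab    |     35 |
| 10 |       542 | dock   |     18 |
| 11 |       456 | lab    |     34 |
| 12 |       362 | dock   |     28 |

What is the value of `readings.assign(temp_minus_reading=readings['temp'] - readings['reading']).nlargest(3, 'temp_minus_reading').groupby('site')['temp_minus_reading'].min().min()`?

-202

add column temp_minus_reading = readings['temp'] - readings['reading']:
    reading    site  temp  temp_minus_reading
0       490     lab    22                -468
1       229   tower    22                -207
2       972   tower     1                -971
3       127   tower    39                 -88
4        35   field     3                 -32
5       300     lab    -5                -305
6       199   field    -3                -202
7       582  garage     8                -574
8       341  garage    11                -330
9       727     lab    35                -692
10      542    dock    18                -524
11      456     lab    34                -422
12      362    dock    28                -334
take 3 rows with largest temp_minus_reading:
   reading   site  temp  temp_minus_reading
4       35  field     3                 -32
3      127  tower    39                 -88
6      199  field    -3                -202
group by site, min of temp_minus_reading:
site
field   -202
tower    -88
Name: temp_minus_reading, dtype: int64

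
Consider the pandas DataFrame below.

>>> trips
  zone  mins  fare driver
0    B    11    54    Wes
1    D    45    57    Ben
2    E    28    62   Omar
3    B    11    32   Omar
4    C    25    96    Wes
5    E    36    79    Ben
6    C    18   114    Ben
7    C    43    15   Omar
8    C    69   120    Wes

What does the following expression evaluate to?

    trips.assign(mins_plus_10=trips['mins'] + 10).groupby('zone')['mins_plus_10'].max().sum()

add column mins_plus_10 = trips['mins'] + 10:
  zone  mins  fare driver  mins_plus_10
0    B    11    54    Wes            21
1    D    45    57    Ben            55
2    E    28    62   Omar            38
3    B    11    32   Omar            21
4    C    25    96    Wes            35
5    E    36    79    Ben            46
6    C    18   114    Ben            28
7    C    43    15   Omar            53
8    C    69   120    Wes            79
group by zone, max of mins_plus_10:
zone
B    21
C    79
D    55
E    46
Name: mins_plus_10, dtype: int64
The sum of the resulting series is 201.

201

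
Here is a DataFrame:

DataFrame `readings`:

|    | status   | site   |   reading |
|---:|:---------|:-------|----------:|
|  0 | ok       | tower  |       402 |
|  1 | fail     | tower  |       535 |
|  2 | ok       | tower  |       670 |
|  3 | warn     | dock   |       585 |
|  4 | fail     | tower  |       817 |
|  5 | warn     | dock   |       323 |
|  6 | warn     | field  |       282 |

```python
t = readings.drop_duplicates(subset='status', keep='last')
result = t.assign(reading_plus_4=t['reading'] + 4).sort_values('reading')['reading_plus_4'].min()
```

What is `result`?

drop duplicate status (keep=last):
  status   site  reading
2     ok  tower      670
4   fail  tower      817
6   warn  field      282
add column reading_plus_4 = t['reading'] + 4:
  status   site  reading  reading_plus_4
2     ok  tower      670             674
4   fail  tower      817             821
6   warn  field      282             286
sort by reading:
  status   site  reading  reading_plus_4
6   warn  field      282             286
2     ok  tower      670             674
4   fail  tower      817             821
Finally, min of column 'reading_plus_4' = 286.

286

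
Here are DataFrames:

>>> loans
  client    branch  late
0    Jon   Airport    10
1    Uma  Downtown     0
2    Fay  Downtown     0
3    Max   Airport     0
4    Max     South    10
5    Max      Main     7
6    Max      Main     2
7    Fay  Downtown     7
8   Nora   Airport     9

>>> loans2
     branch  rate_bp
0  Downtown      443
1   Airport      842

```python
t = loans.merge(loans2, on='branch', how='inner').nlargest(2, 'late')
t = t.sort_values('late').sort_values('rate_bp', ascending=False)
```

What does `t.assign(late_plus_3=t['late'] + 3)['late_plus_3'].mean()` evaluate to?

12.5

merge on 'branch' (how='inner') → 6 rows:
  client    branch  late  rate_bp
0    Jon   Airport    10      842
1    Uma  Downtown     0      443
2    Fay  Downtown     0      443
3    Max   Airport     0      842
4    Fay  Downtown     7      443
5   Nora   Airport     9      842
take 2 rows with largest late:
  client   branch  late  rate_bp
0    Jon  Airport    10      842
5   Nora  Airport     9      842
sort by late:
  client   branch  late  rate_bp
5   Nora  Airport     9      842
0    Jon  Airport    10      842
sort by rate_bp descending:
  client   branch  late  rate_bp
5   Nora  Airport     9      842
0    Jon  Airport    10      842
add column late_plus_3 = t['late'] + 3:
  client   branch  late  rate_bp  late_plus_3
5   Nora  Airport     9      842           12
0    Jon  Airport    10      842           13
Hence 12.5.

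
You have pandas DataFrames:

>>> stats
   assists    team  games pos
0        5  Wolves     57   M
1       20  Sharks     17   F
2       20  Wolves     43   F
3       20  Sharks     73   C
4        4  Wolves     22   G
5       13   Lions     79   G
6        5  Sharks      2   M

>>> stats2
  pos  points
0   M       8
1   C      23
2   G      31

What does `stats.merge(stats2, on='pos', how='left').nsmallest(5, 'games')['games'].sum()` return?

141

merge on 'pos' (how='left') → 7 rows:
   assists    team  games pos  points
0        5  Wolves     57   M     8.0
1       20  Sharks     17   F     NaN
2       20  Wolves     43   F     NaN
3       20  Sharks     73   C    23.0
4        4  Wolves     22   G    31.0
5       13   Lions     79   G    31.0
6        5  Sharks      2   M     8.0
take 5 rows with smallest games:
   assists    team  games pos  points
6        5  Sharks      2   M     8.0
1       20  Sharks     17   F     NaN
4        4  Wolves     22   G    31.0
2       20  Wolves     43   F     NaN
0        5  Wolves     57   M     8.0
The sum of column 'games' is 141.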